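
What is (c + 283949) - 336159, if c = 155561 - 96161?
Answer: 7190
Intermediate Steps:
c = 59400
(c + 283949) - 336159 = (59400 + 283949) - 336159 = 343349 - 336159 = 7190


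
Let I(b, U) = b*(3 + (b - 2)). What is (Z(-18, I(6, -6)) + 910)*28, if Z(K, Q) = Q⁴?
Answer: 87152968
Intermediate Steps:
I(b, U) = b*(1 + b) (I(b, U) = b*(3 + (-2 + b)) = b*(1 + b))
(Z(-18, I(6, -6)) + 910)*28 = ((6*(1 + 6))⁴ + 910)*28 = ((6*7)⁴ + 910)*28 = (42⁴ + 910)*28 = (3111696 + 910)*28 = 3112606*28 = 87152968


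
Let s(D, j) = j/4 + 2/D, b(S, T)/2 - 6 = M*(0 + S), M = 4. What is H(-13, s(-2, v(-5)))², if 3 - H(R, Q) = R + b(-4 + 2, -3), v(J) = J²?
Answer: 400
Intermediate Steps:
b(S, T) = 12 + 8*S (b(S, T) = 12 + 2*(4*(0 + S)) = 12 + 2*(4*S) = 12 + 8*S)
s(D, j) = 2/D + j/4 (s(D, j) = j*(¼) + 2/D = j/4 + 2/D = 2/D + j/4)
H(R, Q) = 7 - R (H(R, Q) = 3 - (R + (12 + 8*(-4 + 2))) = 3 - (R + (12 + 8*(-2))) = 3 - (R + (12 - 16)) = 3 - (R - 4) = 3 - (-4 + R) = 3 + (4 - R) = 7 - R)
H(-13, s(-2, v(-5)))² = (7 - 1*(-13))² = (7 + 13)² = 20² = 400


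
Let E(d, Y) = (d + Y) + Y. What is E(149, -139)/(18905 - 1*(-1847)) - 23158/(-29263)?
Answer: 476799889/607265776 ≈ 0.78516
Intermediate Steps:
E(d, Y) = d + 2*Y (E(d, Y) = (Y + d) + Y = d + 2*Y)
E(149, -139)/(18905 - 1*(-1847)) - 23158/(-29263) = (149 + 2*(-139))/(18905 - 1*(-1847)) - 23158/(-29263) = (149 - 278)/(18905 + 1847) - 23158*(-1/29263) = -129/20752 + 23158/29263 = 476799889/607265776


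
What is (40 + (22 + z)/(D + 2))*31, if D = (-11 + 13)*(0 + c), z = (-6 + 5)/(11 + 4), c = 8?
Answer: 344999/270 ≈ 1277.8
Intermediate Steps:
z = -1/15 ≈ -0.066667
D = 16 (D = (-11 + 13)*(0 + 8) = 2*8 = 16)
(40 + (22 + z)/(D + 2))*31 = (40 + (22 - 1/15)/(16 + 2))*31 = (40 + (329/15)/18)*31 = (40 + (329/15)*(1/18))*31 = (40 + 329/270)*31 = (11129/270)*31 = 344999/270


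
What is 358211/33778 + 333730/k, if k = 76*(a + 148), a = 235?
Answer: 2712442216/122901253 ≈ 22.070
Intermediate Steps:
k = 29108 (k = 76*(235 + 148) = 76*383 = 29108)
358211/33778 + 333730/k = 358211/33778 + 333730/29108 = 358211*(1/33778) + 333730*(1/29108) = 358211/33778 + 166865/14554 = 2712442216/122901253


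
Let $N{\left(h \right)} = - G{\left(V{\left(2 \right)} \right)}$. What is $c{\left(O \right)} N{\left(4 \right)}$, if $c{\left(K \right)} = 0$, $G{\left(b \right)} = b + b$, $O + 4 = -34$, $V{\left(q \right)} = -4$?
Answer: $0$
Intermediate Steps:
$O = -38$ ($O = -4 - 34 = -38$)
$G{\left(b \right)} = 2 b$
$N{\left(h \right)} = 8$ ($N{\left(h \right)} = - 2 \left(-4\right) = \left(-1\right) \left(-8\right) = 8$)
$c{\left(O \right)} N{\left(4 \right)} = 0 \cdot 8 = 0$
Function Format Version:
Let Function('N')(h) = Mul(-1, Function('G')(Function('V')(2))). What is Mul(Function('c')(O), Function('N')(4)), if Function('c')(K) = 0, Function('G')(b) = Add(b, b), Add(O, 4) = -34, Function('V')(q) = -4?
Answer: 0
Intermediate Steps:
O = -38 (O = Add(-4, -34) = -38)
Function('G')(b) = Mul(2, b)
Function('N')(h) = 8 (Function('N')(h) = Mul(-1, Mul(2, -4)) = Mul(-1, -8) = 8)
Mul(Function('c')(O), Function('N')(4)) = Mul(0, 8) = 0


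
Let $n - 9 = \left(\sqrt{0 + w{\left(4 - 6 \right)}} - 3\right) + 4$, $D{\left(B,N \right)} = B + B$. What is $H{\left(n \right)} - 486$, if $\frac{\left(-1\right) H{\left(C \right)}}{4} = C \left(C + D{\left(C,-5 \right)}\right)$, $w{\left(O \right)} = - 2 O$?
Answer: $-2214$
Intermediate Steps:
$D{\left(B,N \right)} = 2 B$
$n = 12$ ($n = 9 - \left(-1 - \sqrt{0 - 2 \left(4 - 6\right)}\right) = 9 - \left(-1 - \sqrt{0 - -4}\right) = 9 - \left(-1 - \sqrt{0 + 4}\right) = 9 + \left(\left(\sqrt{4} - 3\right) + 4\right) = 9 + \left(\left(2 - 3\right) + 4\right) = 9 + \left(-1 + 4\right) = 9 + 3 = 12$)
$H{\left(C \right)} = - 12 C^{2}$ ($H{\left(C \right)} = - 4 C \left(C + 2 C\right) = - 4 C 3 C = - 4 \cdot 3 C^{2} = - 12 C^{2}$)
$H{\left(n \right)} - 486 = - 12 \cdot 12^{2} - 486 = \left(-12\right) 144 - 486 = -1728 - 486 = -2214$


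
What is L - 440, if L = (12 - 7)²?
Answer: -415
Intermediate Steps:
L = 25 (L = 5² = 25)
L - 440 = 25 - 440 = -415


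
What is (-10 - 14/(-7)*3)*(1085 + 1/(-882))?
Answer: -1913938/441 ≈ -4340.0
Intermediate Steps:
(-10 - 14/(-7)*3)*(1085 + 1/(-882)) = (-10 - 14*(-⅐)*3)*(1085 - 1/882) = (-10 + 2*3)*(956969/882) = (-10 + 6)*(956969/882) = -4*956969/882 = -1913938/441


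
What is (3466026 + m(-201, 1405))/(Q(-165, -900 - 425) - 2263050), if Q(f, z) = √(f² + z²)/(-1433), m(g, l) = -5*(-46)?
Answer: -322164112269315024/210334578366672793 + 2483572424*√71314/1051672891833363965 ≈ -1.5317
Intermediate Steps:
m(g, l) = 230
Q(f, z) = -√(f² + z²)/1433 (Q(f, z) = √(f² + z²)*(-1/1433) = -√(f² + z²)/1433)
(3466026 + m(-201, 1405))/(Q(-165, -900 - 425) - 2263050) = (3466026 + 230)/(-√((-165)² + (-900 - 425)²)/1433 - 2263050) = 3466256/(-√(27225 + (-1325)²)/1433 - 2263050) = 3466256/(-√(27225 + 1755625)/1433 - 2263050) = 3466256/(-5*√71314/1433 - 2263050) = 3466256/(-2263050 - 5*√71314/1433)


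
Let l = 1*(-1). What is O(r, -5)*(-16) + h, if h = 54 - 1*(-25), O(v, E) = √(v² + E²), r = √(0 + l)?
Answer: 79 - 32*√6 ≈ 0.61633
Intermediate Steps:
l = -1
r = I (r = √(0 - 1) = √(-1) = I ≈ 1.0*I)
O(v, E) = √(E² + v²)
h = 79 (h = 54 + 25 = 79)
O(r, -5)*(-16) + h = √((-5)² + I²)*(-16) + 79 = √(25 - 1)*(-16) + 79 = √24*(-16) + 79 = (2*√6)*(-16) + 79 = -32*√6 + 79 = 79 - 32*√6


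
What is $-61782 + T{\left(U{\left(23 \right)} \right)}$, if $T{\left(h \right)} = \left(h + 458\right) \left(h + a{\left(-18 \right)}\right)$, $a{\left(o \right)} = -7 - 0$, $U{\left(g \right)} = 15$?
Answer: $-57998$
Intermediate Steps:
$a{\left(o \right)} = -7$ ($a{\left(o \right)} = -7 + 0 = -7$)
$T{\left(h \right)} = \left(-7 + h\right) \left(458 + h\right)$ ($T{\left(h \right)} = \left(h + 458\right) \left(h - 7\right) = \left(458 + h\right) \left(-7 + h\right) = \left(-7 + h\right) \left(458 + h\right)$)
$-61782 + T{\left(U{\left(23 \right)} \right)} = -61782 + \left(-3206 + 15^{2} + 451 \cdot 15\right) = -61782 + \left(-3206 + 225 + 6765\right) = -61782 + 3784 = -57998$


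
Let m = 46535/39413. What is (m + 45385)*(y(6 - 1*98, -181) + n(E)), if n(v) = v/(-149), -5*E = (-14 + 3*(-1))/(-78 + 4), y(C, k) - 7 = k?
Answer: -1715930138942062/217283869 ≈ -7.8972e+6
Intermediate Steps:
y(C, k) = 7 + k
m = 46535/39413 (m = 46535*(1/39413) = 46535/39413 ≈ 1.1807)
E = -17/370 (E = -(-14 + 3*(-1))/(5*(-78 + 4)) = -(-14 - 3)/(5*(-74)) = -(-17)*(-1)/(5*74) = -⅕*17/74 = -17/370 ≈ -0.045946)
n(v) = -v/149 (n(v) = v*(-1/149) = -v/149)
(m + 45385)*(y(6 - 1*98, -181) + n(E)) = (46535/39413 + 45385)*((7 - 181) - 1/149*(-17/370)) = 1788805540*(-174 + 17/55130)/39413 = (1788805540/39413)*(-9592603/55130) = -1715930138942062/217283869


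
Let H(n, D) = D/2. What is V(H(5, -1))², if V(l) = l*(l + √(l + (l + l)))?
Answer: (1 - I*√6)²/16 ≈ -0.3125 - 0.30619*I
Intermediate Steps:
H(n, D) = D/2 (H(n, D) = D*(½) = D/2)
V(l) = l*(l + √3*√l) (V(l) = l*(l + √(l + 2*l)) = l*(l + √(3*l)) = l*(l + √3*√l))
V(H(5, -1))² = (((½)*(-1))² + √3*((½)*(-1))^(3/2))² = ((-½)² + √3*(-½)^(3/2))² = (¼ + √3*(-I*√2/4))² = (¼ - I*√6/4)²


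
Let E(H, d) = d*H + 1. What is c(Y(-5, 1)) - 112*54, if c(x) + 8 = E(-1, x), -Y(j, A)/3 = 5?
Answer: -6040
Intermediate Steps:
Y(j, A) = -15 (Y(j, A) = -3*5 = -15)
E(H, d) = 1 + H*d (E(H, d) = H*d + 1 = 1 + H*d)
c(x) = -7 - x (c(x) = -8 + (1 - x) = -7 - x)
c(Y(-5, 1)) - 112*54 = (-7 - 1*(-15)) - 112*54 = (-7 + 15) - 6048 = 8 - 6048 = -6040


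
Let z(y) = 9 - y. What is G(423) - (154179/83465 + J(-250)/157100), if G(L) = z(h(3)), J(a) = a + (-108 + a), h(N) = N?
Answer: 2725166741/655617575 ≈ 4.1566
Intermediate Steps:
J(a) = -108 + 2*a
G(L) = 6 (G(L) = 9 - 1*3 = 9 - 3 = 6)
G(423) - (154179/83465 + J(-250)/157100) = 6 - (154179/83465 + (-108 + 2*(-250))/157100) = 6 - (154179*(1/83465) + (-108 - 500)*(1/157100)) = 6 - (154179/83465 - 608*1/157100) = 6 - (154179/83465 - 152/39275) = 6 - 1*1208538709/655617575 = 6 - 1208538709/655617575 = 2725166741/655617575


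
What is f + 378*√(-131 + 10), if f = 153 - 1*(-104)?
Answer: 257 + 4158*I ≈ 257.0 + 4158.0*I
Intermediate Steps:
f = 257 (f = 153 + 104 = 257)
f + 378*√(-131 + 10) = 257 + 378*√(-131 + 10) = 257 + 378*√(-121) = 257 + 378*(11*I) = 257 + 4158*I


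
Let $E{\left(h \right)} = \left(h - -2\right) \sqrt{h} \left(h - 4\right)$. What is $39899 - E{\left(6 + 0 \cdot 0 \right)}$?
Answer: $39899 - 16 \sqrt{6} \approx 39860.0$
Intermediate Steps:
$E{\left(h \right)} = \sqrt{h} \left(-4 + h\right) \left(2 + h\right)$ ($E{\left(h \right)} = \left(h + 2\right) \sqrt{h} \left(-4 + h\right) = \left(2 + h\right) \sqrt{h} \left(-4 + h\right) = \sqrt{h} \left(2 + h\right) \left(-4 + h\right) = \sqrt{h} \left(-4 + h\right) \left(2 + h\right)$)
$39899 - E{\left(6 + 0 \cdot 0 \right)} = 39899 - \sqrt{6 + 0 \cdot 0} \left(-8 + \left(6 + 0 \cdot 0\right)^{2} - 2 \left(6 + 0 \cdot 0\right)\right) = 39899 - \sqrt{6 + 0} \left(-8 + \left(6 + 0\right)^{2} - 2 \left(6 + 0\right)\right) = 39899 - \sqrt{6} \left(-8 + 6^{2} - 12\right) = 39899 - \sqrt{6} \left(-8 + 36 - 12\right) = 39899 - \sqrt{6} \cdot 16 = 39899 - 16 \sqrt{6}$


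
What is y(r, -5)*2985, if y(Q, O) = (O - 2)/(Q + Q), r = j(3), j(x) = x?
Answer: -6965/2 ≈ -3482.5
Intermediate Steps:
r = 3
y(Q, O) = (-2 + O)/(2*Q) (y(Q, O) = (-2 + O)/((2*Q)) = (-2 + O)*(1/(2*Q)) = (-2 + O)/(2*Q))
y(r, -5)*2985 = ((1/2)*(-2 - 5)/3)*2985 = ((1/2)*(1/3)*(-7))*2985 = -7/6*2985 = -6965/2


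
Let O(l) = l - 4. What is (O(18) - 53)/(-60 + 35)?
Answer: 39/25 ≈ 1.5600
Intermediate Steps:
O(l) = -4 + l
(O(18) - 53)/(-60 + 35) = ((-4 + 18) - 53)/(-60 + 35) = (14 - 53)/(-25) = -39*(-1/25) = 39/25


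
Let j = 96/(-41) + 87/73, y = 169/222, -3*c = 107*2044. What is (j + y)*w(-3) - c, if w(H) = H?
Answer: 48440659511/664446 ≈ 72904.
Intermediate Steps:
c = -218708/3 (c = -107*2044/3 = -1/3*218708 = -218708/3 ≈ -72903.)
y = 169/222 (y = 169*(1/222) = 169/222 ≈ 0.76126)
j = -3441/2993 (j = 96*(-1/41) + 87*(1/73) = -96/41 + 87/73 = -3441/2993 ≈ -1.1497)
(j + y)*w(-3) - c = (-3441/2993 + 169/222)*(-3) - 1*(-218708/3) = -258085/664446*(-3) + 218708/3 = 258085/221482 + 218708/3 = 48440659511/664446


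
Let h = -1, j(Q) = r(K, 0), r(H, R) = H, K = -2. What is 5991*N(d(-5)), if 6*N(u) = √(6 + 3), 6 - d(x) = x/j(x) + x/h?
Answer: 5991/2 ≈ 2995.5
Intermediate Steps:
j(Q) = -2
d(x) = 6 + 3*x/2 (d(x) = 6 - (x/(-2) + x/(-1)) = 6 - (x*(-½) + x*(-1)) = 6 - (-x/2 - x) = 6 - (-3)*x/2 = 6 + 3*x/2)
N(u) = ½ (N(u) = √(6 + 3)/6 = √9/6 = (⅙)*3 = ½)
5991*N(d(-5)) = 5991*(½) = 5991/2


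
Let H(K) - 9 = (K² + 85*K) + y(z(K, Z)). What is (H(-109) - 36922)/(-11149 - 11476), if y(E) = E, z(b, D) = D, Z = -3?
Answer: 1372/905 ≈ 1.5160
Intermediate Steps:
H(K) = 6 + K² + 85*K (H(K) = 9 + ((K² + 85*K) - 3) = 9 + (-3 + K² + 85*K) = 6 + K² + 85*K)
(H(-109) - 36922)/(-11149 - 11476) = ((6 + (-109)² + 85*(-109)) - 36922)/(-11149 - 11476) = ((6 + 11881 - 9265) - 36922)/(-22625) = (2622 - 36922)*(-1/22625) = -34300*(-1/22625) = 1372/905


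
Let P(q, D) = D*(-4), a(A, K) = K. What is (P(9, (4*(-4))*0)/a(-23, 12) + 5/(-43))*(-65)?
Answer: 325/43 ≈ 7.5581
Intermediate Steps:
P(q, D) = -4*D
(P(9, (4*(-4))*0)/a(-23, 12) + 5/(-43))*(-65) = (-4*4*(-4)*0/12 + 5/(-43))*(-65) = (-(-64)*0*(1/12) + 5*(-1/43))*(-65) = (-4*0*(1/12) - 5/43)*(-65) = (0*(1/12) - 5/43)*(-65) = (0 - 5/43)*(-65) = -5/43*(-65) = 325/43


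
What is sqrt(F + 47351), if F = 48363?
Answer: sqrt(95714) ≈ 309.38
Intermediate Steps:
sqrt(F + 47351) = sqrt(48363 + 47351) = sqrt(95714)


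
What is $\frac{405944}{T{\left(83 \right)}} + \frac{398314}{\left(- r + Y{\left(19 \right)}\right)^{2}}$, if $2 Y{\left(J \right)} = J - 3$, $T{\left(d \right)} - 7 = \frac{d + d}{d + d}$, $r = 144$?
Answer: $\frac{469470421}{9248} \approx 50765.0$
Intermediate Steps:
$T{\left(d \right)} = 8$ ($T{\left(d \right)} = 7 + \frac{d + d}{d + d} = 7 + \frac{2 d}{2 d} = 7 + 2 d \frac{1}{2 d} = 7 + 1 = 8$)
$Y{\left(J \right)} = - \frac{3}{2} + \frac{J}{2}$ ($Y{\left(J \right)} = \frac{J - 3}{2} = \frac{-3 + J}{2} = - \frac{3}{2} + \frac{J}{2}$)
$\frac{405944}{T{\left(83 \right)}} + \frac{398314}{\left(- r + Y{\left(19 \right)}\right)^{2}} = \frac{405944}{8} + \frac{398314}{\left(\left(-1\right) 144 + \left(- \frac{3}{2} + \frac{1}{2} \cdot 19\right)\right)^{2}} = 405944 \cdot \frac{1}{8} + \frac{398314}{\left(-144 + \left(- \frac{3}{2} + \frac{19}{2}\right)\right)^{2}} = 50743 + \frac{398314}{\left(-144 + 8\right)^{2}} = 50743 + \frac{398314}{\left(-136\right)^{2}} = 50743 + \frac{398314}{18496} = 50743 + 398314 \cdot \frac{1}{18496} = 50743 + \frac{199157}{9248} = \frac{469470421}{9248}$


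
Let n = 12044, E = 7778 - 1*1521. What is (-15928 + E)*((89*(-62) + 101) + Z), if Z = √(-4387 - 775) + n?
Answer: -64089717 - 9671*I*√5162 ≈ -6.409e+7 - 6.9483e+5*I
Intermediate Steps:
E = 6257 (E = 7778 - 1521 = 6257)
Z = 12044 + I*√5162 (Z = √(-4387 - 775) + 12044 = √(-5162) + 12044 = I*√5162 + 12044 = 12044 + I*√5162 ≈ 12044.0 + 71.847*I)
(-15928 + E)*((89*(-62) + 101) + Z) = (-15928 + 6257)*((89*(-62) + 101) + (12044 + I*√5162)) = -9671*((-5518 + 101) + (12044 + I*√5162)) = -9671*(-5417 + (12044 + I*√5162)) = -9671*(6627 + I*√5162) = -64089717 - 9671*I*√5162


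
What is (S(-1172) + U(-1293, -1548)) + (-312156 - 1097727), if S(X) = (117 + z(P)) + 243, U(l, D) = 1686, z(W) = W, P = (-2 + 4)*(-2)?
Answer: -1407841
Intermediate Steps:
P = -4 (P = 2*(-2) = -4)
S(X) = 356 (S(X) = (117 - 4) + 243 = 113 + 243 = 356)
(S(-1172) + U(-1293, -1548)) + (-312156 - 1097727) = (356 + 1686) + (-312156 - 1097727) = 2042 - 1409883 = -1407841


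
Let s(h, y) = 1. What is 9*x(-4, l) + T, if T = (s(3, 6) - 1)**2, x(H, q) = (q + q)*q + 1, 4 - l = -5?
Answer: 1467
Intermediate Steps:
l = 9 (l = 4 - 1*(-5) = 4 + 5 = 9)
x(H, q) = 1 + 2*q**2 (x(H, q) = (2*q)*q + 1 = 2*q**2 + 1 = 1 + 2*q**2)
T = 0 (T = (1 - 1)**2 = 0**2 = 0)
9*x(-4, l) + T = 9*(1 + 2*9**2) + 0 = 9*(1 + 2*81) + 0 = 9*(1 + 162) + 0 = 9*163 + 0 = 1467 + 0 = 1467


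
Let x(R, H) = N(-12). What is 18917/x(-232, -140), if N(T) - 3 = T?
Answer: -18917/9 ≈ -2101.9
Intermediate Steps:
N(T) = 3 + T
x(R, H) = -9 (x(R, H) = 3 - 12 = -9)
18917/x(-232, -140) = 18917/(-9) = 18917*(-⅑) = -18917/9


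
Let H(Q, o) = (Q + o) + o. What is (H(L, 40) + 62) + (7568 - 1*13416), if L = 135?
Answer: -5571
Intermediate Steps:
H(Q, o) = Q + 2*o
(H(L, 40) + 62) + (7568 - 1*13416) = ((135 + 2*40) + 62) + (7568 - 1*13416) = ((135 + 80) + 62) + (7568 - 13416) = (215 + 62) - 5848 = 277 - 5848 = -5571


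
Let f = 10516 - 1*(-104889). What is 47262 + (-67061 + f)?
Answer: 95606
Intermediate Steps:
f = 115405 (f = 10516 + 104889 = 115405)
47262 + (-67061 + f) = 47262 + (-67061 + 115405) = 47262 + 48344 = 95606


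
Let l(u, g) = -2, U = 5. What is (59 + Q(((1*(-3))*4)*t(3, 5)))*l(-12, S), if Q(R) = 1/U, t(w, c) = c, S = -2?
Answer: -592/5 ≈ -118.40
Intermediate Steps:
Q(R) = ⅕ (Q(R) = 1/5 = ⅕)
(59 + Q(((1*(-3))*4)*t(3, 5)))*l(-12, S) = (59 + ⅕)*(-2) = (296/5)*(-2) = -592/5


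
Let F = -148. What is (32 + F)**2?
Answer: 13456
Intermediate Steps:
(32 + F)**2 = (32 - 148)**2 = (-116)**2 = 13456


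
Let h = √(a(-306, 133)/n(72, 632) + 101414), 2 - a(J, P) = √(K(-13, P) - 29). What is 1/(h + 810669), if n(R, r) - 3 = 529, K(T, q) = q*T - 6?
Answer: 266/(215637954 + √266*√(26976125 - 21*I)) ≈ 1.2331e-6 + 1.8846e-16*I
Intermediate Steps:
K(T, q) = -6 + T*q (K(T, q) = T*q - 6 = -6 + T*q)
n(R, r) = 532 (n(R, r) = 3 + 529 = 532)
a(J, P) = 2 - √(-35 - 13*P) (a(J, P) = 2 - √((-6 - 13*P) - 29) = 2 - √(-35 - 13*P))
h = √(26976125/266 - 3*I/38) (h = √((2 - √(-35 - 13*133))/532 + 101414) = √((2 - √(-35 - 1729))*(1/532) + 101414) = √((2 - √(-1764))*(1/532) + 101414) = √((2 - 42*I)*(1/532) + 101414) = √((1/266 - 3*I/38) + 101414) = √(26976125/266 - 3*I/38) ≈ 318.46 - 0.e-4*I)
1/(h + 810669) = 1/(√(7175649250 - 5586*I)/266 + 810669) = 1/(810669 + √(7175649250 - 5586*I)/266)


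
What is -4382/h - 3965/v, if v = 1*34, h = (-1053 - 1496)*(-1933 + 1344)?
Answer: -5953045353/51046274 ≈ -116.62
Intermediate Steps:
h = 1501361 (h = -2549*(-589) = 1501361)
v = 34
-4382/h - 3965/v = -4382/1501361 - 3965/34 = -5953045353/51046274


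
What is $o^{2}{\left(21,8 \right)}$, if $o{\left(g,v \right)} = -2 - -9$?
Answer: $49$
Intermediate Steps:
$o{\left(g,v \right)} = 7$ ($o{\left(g,v \right)} = -2 + 9 = 7$)
$o^{2}{\left(21,8 \right)} = 7^{2} = 49$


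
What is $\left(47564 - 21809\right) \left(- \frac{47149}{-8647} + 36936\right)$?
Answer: $\frac{8226990244455}{8647} \approx 9.5143 \cdot 10^{8}$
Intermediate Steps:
$\left(47564 - 21809\right) \left(- \frac{47149}{-8647} + 36936\right) = 25755 \left(\left(-47149\right) \left(- \frac{1}{8647}\right) + 36936\right) = 25755 \left(\frac{47149}{8647} + 36936\right) = 25755 \cdot \frac{319432741}{8647} = \frac{8226990244455}{8647}$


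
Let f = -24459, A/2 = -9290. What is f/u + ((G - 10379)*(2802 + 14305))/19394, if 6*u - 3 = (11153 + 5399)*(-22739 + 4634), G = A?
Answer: -49486319608581855/1937292240686 ≈ -25544.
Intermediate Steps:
A = -18580 (A = 2*(-9290) = -18580)
G = -18580
u = -99891319/2 (u = ½ + ((11153 + 5399)*(-22739 + 4634))/6 = ½ + (16552*(-18105))/6 = ½ + (⅙)*(-299673960) = ½ - 49945660 = -99891319/2 ≈ -4.9946e+7)
f/u + ((G - 10379)*(2802 + 14305))/19394 = -24459/(-99891319/2) + ((-18580 - 10379)*(2802 + 14305))/19394 = -24459*(-2/99891319) - 28959*17107*(1/19394) = 48918/99891319 - 495401613*1/19394 = 48918/99891319 - 495401613/19394 = -49486319608581855/1937292240686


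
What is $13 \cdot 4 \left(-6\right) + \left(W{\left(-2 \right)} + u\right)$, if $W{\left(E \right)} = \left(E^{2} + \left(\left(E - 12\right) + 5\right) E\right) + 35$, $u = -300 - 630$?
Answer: $-1185$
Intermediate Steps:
$u = -930$ ($u = -300 - 630 = -930$)
$W{\left(E \right)} = 35 + E^{2} + E \left(-7 + E\right)$ ($W{\left(E \right)} = \left(E^{2} + \left(\left(-12 + E\right) + 5\right) E\right) + 35 = \left(E^{2} + \left(-7 + E\right) E\right) + 35 = \left(E^{2} + E \left(-7 + E\right)\right) + 35 = 35 + E^{2} + E \left(-7 + E\right)$)
$13 \cdot 4 \left(-6\right) + \left(W{\left(-2 \right)} + u\right) = 13 \cdot 4 \left(-6\right) + \left(\left(35 - -14 + 2 \left(-2\right)^{2}\right) - 930\right) = 52 \left(-6\right) + \left(\left(35 + 14 + 2 \cdot 4\right) - 930\right) = -312 + \left(\left(35 + 14 + 8\right) - 930\right) = -312 + \left(57 - 930\right) = -312 - 873 = -1185$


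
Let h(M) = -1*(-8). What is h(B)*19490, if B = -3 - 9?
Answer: 155920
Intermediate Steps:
B = -12
h(M) = 8
h(B)*19490 = 8*19490 = 155920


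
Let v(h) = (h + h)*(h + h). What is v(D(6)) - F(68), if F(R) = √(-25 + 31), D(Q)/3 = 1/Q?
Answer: 1 - √6 ≈ -1.4495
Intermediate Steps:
D(Q) = 3/Q
v(h) = 4*h² (v(h) = (2*h)*(2*h) = 4*h²)
F(R) = √6
v(D(6)) - F(68) = 4*(3/6)² - √6 = 4*(3*(⅙))² - √6 = 4*(½)² - √6 = 4*(¼) - √6 = 1 - √6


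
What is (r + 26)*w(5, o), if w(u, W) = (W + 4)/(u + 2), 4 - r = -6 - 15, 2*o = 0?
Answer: 204/7 ≈ 29.143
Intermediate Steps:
o = 0 (o = (½)*0 = 0)
r = 25 (r = 4 - (-6 - 15) = 4 - 1*(-21) = 4 + 21 = 25)
w(u, W) = (4 + W)/(2 + u)
(r + 26)*w(5, o) = (25 + 26)*((4 + 0)/(2 + 5)) = 51*(4/7) = 204/7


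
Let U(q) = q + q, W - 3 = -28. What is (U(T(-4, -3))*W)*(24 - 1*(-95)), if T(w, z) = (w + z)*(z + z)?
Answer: -249900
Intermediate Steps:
W = -25 (W = 3 - 28 = -25)
T(w, z) = 2*z*(w + z) (T(w, z) = (w + z)*(2*z) = 2*z*(w + z))
U(q) = 2*q
(U(T(-4, -3))*W)*(24 - 1*(-95)) = ((2*(2*(-3)*(-4 - 3)))*(-25))*(24 - 1*(-95)) = ((2*(2*(-3)*(-7)))*(-25))*(24 + 95) = ((2*42)*(-25))*119 = (84*(-25))*119 = -2100*119 = -249900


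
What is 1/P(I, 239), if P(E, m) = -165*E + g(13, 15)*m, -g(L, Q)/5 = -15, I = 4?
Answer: 1/17265 ≈ 5.7921e-5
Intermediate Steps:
g(L, Q) = 75 (g(L, Q) = -5*(-15) = 75)
P(E, m) = -165*E + 75*m
1/P(I, 239) = 1/(-165*4 + 75*239) = 1/(-660 + 17925) = 1/17265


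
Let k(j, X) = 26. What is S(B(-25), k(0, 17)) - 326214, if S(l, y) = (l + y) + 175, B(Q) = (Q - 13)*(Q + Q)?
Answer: -324113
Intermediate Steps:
B(Q) = 2*Q*(-13 + Q) (B(Q) = (-13 + Q)*(2*Q) = 2*Q*(-13 + Q))
S(l, y) = 175 + l + y
S(B(-25), k(0, 17)) - 326214 = (175 + 2*(-25)*(-13 - 25) + 26) - 326214 = (175 + 2*(-25)*(-38) + 26) - 326214 = (175 + 1900 + 26) - 326214 = 2101 - 326214 = -324113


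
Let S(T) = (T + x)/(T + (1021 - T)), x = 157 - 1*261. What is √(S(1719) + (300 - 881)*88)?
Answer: I*√53296274533/1021 ≈ 226.11*I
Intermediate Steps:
x = -104 (x = 157 - 261 = -104)
S(T) = -104/1021 + T/1021 (S(T) = (T - 104)/(T + (1021 - T)) = (-104 + T)/1021 = (-104 + T)*(1/1021) = -104/1021 + T/1021)
√(S(1719) + (300 - 881)*88) = √((-104/1021 + (1/1021)*1719) + (300 - 881)*88) = √((-104/1021 + 1719/1021) - 581*88) = √(1615/1021 - 51128) = √(-52200073/1021) = I*√53296274533/1021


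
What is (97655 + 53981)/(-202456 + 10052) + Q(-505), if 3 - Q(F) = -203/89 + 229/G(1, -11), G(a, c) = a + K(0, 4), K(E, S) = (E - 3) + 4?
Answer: -941879343/8561978 ≈ -110.01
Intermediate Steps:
K(E, S) = 1 + E (K(E, S) = (-3 + E) + 4 = 1 + E)
G(a, c) = 1 + a (G(a, c) = a + (1 + 0) = a + 1 = 1 + a)
Q(F) = -19441/178 (Q(F) = 3 - (-203/89 + 229/(1 + 1)) = 3 - (-203*1/89 + 229/2) = 3 - (-203/89 + 229*(1/2)) = 3 - (-203/89 + 229/2) = 3 - 1*19975/178 = 3 - 19975/178 = -19441/178)
(97655 + 53981)/(-202456 + 10052) + Q(-505) = (97655 + 53981)/(-202456 + 10052) - 19441/178 = 151636/(-192404) - 19441/178 = 151636*(-1/192404) - 19441/178 = -37909/48101 - 19441/178 = -941879343/8561978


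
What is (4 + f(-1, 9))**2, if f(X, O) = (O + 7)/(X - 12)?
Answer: 1296/169 ≈ 7.6686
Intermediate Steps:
f(X, O) = (7 + O)/(-12 + X)
(4 + f(-1, 9))**2 = (4 + (7 + 9)/(-12 - 1))**2 = (4 + 16/(-13))**2 = (4 - 1/13*16)**2 = (4 - 16/13)**2 = (36/13)**2 = 1296/169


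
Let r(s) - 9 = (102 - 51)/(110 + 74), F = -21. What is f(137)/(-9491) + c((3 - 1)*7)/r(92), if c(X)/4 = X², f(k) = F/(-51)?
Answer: 23275260883/275419329 ≈ 84.508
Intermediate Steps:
f(k) = 7/17 (f(k) = -21/(-51) = -21*(-1/51) = 7/17)
r(s) = 1707/184 (r(s) = 9 + (102 - 51)/(110 + 74) = 9 + 51/184 = 1707/184)
c(X) = 4*X²
f(137)/(-9491) + c((3 - 1)*7)/r(92) = (7/17)/(-9491) + (4*((3 - 1)*7)²)/(1707/184) = (7/17)*(-1/9491) + (4*(2*7)²)*(184/1707) = -7/161347 + (4*14²)*(184/1707) = -7/161347 + (4*196)*(184/1707) = -7/161347 + 784*(184/1707) = -7/161347 + 144256/1707 = 23275260883/275419329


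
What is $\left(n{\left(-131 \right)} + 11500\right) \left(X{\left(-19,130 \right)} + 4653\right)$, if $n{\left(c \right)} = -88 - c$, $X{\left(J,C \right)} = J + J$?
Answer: $53270945$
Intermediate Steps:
$X{\left(J,C \right)} = 2 J$
$\left(n{\left(-131 \right)} + 11500\right) \left(X{\left(-19,130 \right)} + 4653\right) = \left(\left(-88 - -131\right) + 11500\right) \left(2 \left(-19\right) + 4653\right) = \left(\left(-88 + 131\right) + 11500\right) \left(-38 + 4653\right) = \left(43 + 11500\right) 4615 = 11543 \cdot 4615 = 53270945$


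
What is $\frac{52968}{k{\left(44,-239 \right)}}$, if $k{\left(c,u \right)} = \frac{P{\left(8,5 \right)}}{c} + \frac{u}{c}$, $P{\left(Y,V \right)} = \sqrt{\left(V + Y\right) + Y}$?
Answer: $- \frac{139252872}{14275} - \frac{582648 \sqrt{21}}{14275} \approx -9942.1$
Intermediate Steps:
$P{\left(Y,V \right)} = \sqrt{V + 2 Y}$
$k{\left(c,u \right)} = \frac{u}{c} + \frac{\sqrt{21}}{c}$ ($k{\left(c,u \right)} = \frac{\sqrt{5 + 2 \cdot 8}}{c} + \frac{u}{c} = \frac{\sqrt{5 + 16}}{c} + \frac{u}{c} = \frac{\sqrt{21}}{c} + \frac{u}{c} = \frac{u}{c} + \frac{\sqrt{21}}{c}$)
$\frac{52968}{k{\left(44,-239 \right)}} = \frac{52968}{\frac{1}{44} \left(-239 + \sqrt{21}\right)} = \frac{52968}{- \frac{239}{44} + \frac{\sqrt{21}}{44}}$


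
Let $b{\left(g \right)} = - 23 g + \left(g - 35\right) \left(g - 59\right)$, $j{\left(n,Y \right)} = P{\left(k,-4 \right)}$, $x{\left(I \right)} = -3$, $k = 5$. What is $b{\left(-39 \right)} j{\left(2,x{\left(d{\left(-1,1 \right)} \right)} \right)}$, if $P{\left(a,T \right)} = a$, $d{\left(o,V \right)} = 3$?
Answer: $40745$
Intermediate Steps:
$j{\left(n,Y \right)} = 5$
$b{\left(g \right)} = - 23 g + \left(-59 + g\right) \left(-35 + g\right)$ ($b{\left(g \right)} = - 23 g + \left(-35 + g\right) \left(-59 + g\right) = - 23 g + \left(-59 + g\right) \left(-35 + g\right)$)
$b{\left(-39 \right)} j{\left(2,x{\left(d{\left(-1,1 \right)} \right)} \right)} = \left(2065 + \left(-39\right)^{2} - -4563\right) 5 = \left(2065 + 1521 + 4563\right) 5 = 8149 \cdot 5 = 40745$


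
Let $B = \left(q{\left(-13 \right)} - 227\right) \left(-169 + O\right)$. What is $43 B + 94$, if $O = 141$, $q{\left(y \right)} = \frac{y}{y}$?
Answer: $272198$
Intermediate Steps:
$q{\left(y \right)} = 1$
$B = 6328$ ($B = \left(1 - 227\right) \left(-169 + 141\right) = \left(-226\right) \left(-28\right) = 6328$)
$43 B + 94 = 43 \cdot 6328 + 94 = 272104 + 94 = 272198$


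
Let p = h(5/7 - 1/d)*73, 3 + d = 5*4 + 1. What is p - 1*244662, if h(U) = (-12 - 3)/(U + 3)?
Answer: -112927152/461 ≈ -2.4496e+5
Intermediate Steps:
d = 18 (d = -3 + (5*4 + 1) = -3 + (20 + 1) = -3 + 21 = 18)
h(U) = -15/(3 + U)
p = -137970/461 (p = -15/(3 + (5/7 - 1/18))*73 = -15/(3 + 83/126)*73 = -15/461/126*73 = -15*126/461*73 = -1890/461*73 = -137970/461 ≈ -299.28)
p - 1*244662 = -137970/461 - 1*244662 = -137970/461 - 244662 = -112927152/461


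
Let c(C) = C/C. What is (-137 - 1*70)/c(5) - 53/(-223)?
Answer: -46108/223 ≈ -206.76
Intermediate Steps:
c(C) = 1
(-137 - 1*70)/c(5) - 53/(-223) = (-137 - 1*70)/1 - 53/(-223) = (-137 - 70)*1 - 53*(-1/223) = -207*1 + 53/223 = -207 + 53/223 = -46108/223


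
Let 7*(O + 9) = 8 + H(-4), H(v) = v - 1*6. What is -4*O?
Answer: 260/7 ≈ 37.143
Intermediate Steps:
H(v) = -6 + v (H(v) = v - 6 = -6 + v)
O = -65/7 (O = -9 + (8 + (-6 - 4))/7 = -9 + (8 - 10)/7 = -9 + (1/7)*(-2) = -9 - 2/7 = -65/7 ≈ -9.2857)
-4*O = -4*(-65/7) = 260/7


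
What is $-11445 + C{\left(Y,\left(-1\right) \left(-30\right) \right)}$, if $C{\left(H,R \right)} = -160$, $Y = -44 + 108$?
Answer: $-11605$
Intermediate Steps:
$Y = 64$
$-11445 + C{\left(Y,\left(-1\right) \left(-30\right) \right)} = -11445 - 160 = -11605$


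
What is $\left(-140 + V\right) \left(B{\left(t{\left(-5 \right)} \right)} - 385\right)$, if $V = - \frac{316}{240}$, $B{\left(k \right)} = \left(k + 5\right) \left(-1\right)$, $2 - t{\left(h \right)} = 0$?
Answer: $\frac{830942}{15} \approx 55396.0$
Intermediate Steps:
$t{\left(h \right)} = 2$ ($t{\left(h \right)} = 2 - 0 = 2 + 0 = 2$)
$B{\left(k \right)} = -5 - k$ ($B{\left(k \right)} = \left(5 + k\right) \left(-1\right) = -5 - k$)
$V = - \frac{79}{60}$ ($V = \left(-316\right) \frac{1}{240} = - \frac{79}{60} \approx -1.3167$)
$\left(-140 + V\right) \left(B{\left(t{\left(-5 \right)} \right)} - 385\right) = \left(-140 - \frac{79}{60}\right) \left(\left(-5 - 2\right) - 385\right) = - \frac{8479 \left(\left(-5 - 2\right) - 385\right)}{60} = - \frac{8479 \left(-7 - 385\right)}{60} = \left(- \frac{8479}{60}\right) \left(-392\right) = \frac{830942}{15}$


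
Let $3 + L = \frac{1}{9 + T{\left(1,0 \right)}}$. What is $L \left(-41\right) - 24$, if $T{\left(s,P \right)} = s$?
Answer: $\frac{949}{10} \approx 94.9$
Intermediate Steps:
$L = - \frac{29}{10}$ ($L = -3 + \frac{1}{9 + 1} = -3 + \frac{1}{10} = - \frac{29}{10} \approx -2.9$)
$L \left(-41\right) - 24 = \left(- \frac{29}{10}\right) \left(-41\right) - 24 = \frac{1189}{10} - 24 = \frac{949}{10}$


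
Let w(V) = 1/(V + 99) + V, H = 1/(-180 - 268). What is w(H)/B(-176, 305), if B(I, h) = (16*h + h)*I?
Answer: -156353/18131880954880 ≈ -8.6231e-9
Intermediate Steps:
H = -1/448 (H = 1/(-448) = -1/448 ≈ -0.0022321)
B(I, h) = 17*I*h (B(I, h) = (17*h)*I = 17*I*h)
w(V) = V + 1/(99 + V) (w(V) = 1/(99 + V) + V = V + 1/(99 + V))
w(H)/B(-176, 305) = ((1 + (-1/448)² + 99*(-1/448))/(99 - 1/448))/((17*(-176)*305)) = ((1 + 1/200704 - 99/448)/(44351/448))/(-912560) = ((448/44351)*(156353/200704))*(-1/912560) = (156353/19869248)*(-1/912560) = -156353/18131880954880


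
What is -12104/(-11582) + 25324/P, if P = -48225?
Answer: 145206416/279270975 ≈ 0.51995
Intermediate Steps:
-12104/(-11582) + 25324/P = -12104/(-11582) + 25324/(-48225) = -12104*(-1/11582) + 25324*(-1/48225) = 6052/5791 - 25324/48225 = 145206416/279270975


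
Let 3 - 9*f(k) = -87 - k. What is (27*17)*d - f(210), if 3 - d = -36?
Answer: 53603/3 ≈ 17868.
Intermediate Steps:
d = 39 (d = 3 - 1*(-36) = 3 + 36 = 39)
f(k) = 10 + k/9 (f(k) = 1/3 - (-87 - k)/9 = 1/3 + (29/3 + k/9) = 10 + k/9)
(27*17)*d - f(210) = (27*17)*39 - (10 + (1/9)*210) = 459*39 - (10 + 70/3) = 17901 - 1*100/3 = 17901 - 100/3 = 53603/3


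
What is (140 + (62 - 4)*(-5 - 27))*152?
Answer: -260832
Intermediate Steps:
(140 + (62 - 4)*(-5 - 27))*152 = (140 + 58*(-32))*152 = (140 - 1856)*152 = -1716*152 = -260832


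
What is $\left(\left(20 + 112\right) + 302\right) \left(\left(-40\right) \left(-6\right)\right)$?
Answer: $104160$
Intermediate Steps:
$\left(\left(20 + 112\right) + 302\right) \left(\left(-40\right) \left(-6\right)\right) = \left(132 + 302\right) 240 = 434 \cdot 240 = 104160$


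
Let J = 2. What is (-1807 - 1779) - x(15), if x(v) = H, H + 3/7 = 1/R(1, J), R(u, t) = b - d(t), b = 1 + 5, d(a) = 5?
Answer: -25106/7 ≈ -3586.6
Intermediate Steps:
b = 6
R(u, t) = 1 (R(u, t) = 6 - 1*5 = 6 - 5 = 1)
H = 4/7 (H = -3/7 + 1/1 = -3/7 + 1 = 4/7 ≈ 0.57143)
x(v) = 4/7
(-1807 - 1779) - x(15) = (-1807 - 1779) - 1*4/7 = -3586 - 4/7 = -25106/7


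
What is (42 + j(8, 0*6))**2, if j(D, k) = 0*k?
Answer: 1764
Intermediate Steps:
j(D, k) = 0
(42 + j(8, 0*6))**2 = (42 + 0)**2 = 42**2 = 1764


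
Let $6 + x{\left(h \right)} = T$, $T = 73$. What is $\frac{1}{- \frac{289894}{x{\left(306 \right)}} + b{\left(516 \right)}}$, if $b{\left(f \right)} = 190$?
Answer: $- \frac{67}{277164} \approx -0.00024173$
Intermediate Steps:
$x{\left(h \right)} = 67$ ($x{\left(h \right)} = -6 + 73 = 67$)
$\frac{1}{- \frac{289894}{x{\left(306 \right)}} + b{\left(516 \right)}} = \frac{1}{- \frac{289894}{67} + 190} = \frac{1}{- \frac{277164}{67}} = - \frac{67}{277164}$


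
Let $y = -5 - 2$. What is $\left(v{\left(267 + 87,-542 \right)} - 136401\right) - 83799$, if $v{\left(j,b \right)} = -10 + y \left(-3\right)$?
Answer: $-220189$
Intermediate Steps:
$y = -7$
$v{\left(j,b \right)} = 11$ ($v{\left(j,b \right)} = -10 - -21 = -10 + 21 = 11$)
$\left(v{\left(267 + 87,-542 \right)} - 136401\right) - 83799 = \left(11 - 136401\right) - 83799 = -136390 - 83799 = -220189$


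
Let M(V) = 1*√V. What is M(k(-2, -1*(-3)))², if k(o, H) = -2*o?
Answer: 4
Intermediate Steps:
M(V) = √V
M(k(-2, -1*(-3)))² = (√(-2*(-2)))² = (√4)² = 2² = 4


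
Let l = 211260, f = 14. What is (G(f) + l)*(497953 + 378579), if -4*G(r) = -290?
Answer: 185239698890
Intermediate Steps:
G(r) = 145/2 (G(r) = -1/4*(-290) = 145/2)
(G(f) + l)*(497953 + 378579) = (145/2 + 211260)*(497953 + 378579) = (422665/2)*876532 = 185239698890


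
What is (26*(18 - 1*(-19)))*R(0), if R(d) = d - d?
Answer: 0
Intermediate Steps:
R(d) = 0
(26*(18 - 1*(-19)))*R(0) = (26*(18 - 1*(-19)))*0 = (26*(18 + 19))*0 = (26*37)*0 = 962*0 = 0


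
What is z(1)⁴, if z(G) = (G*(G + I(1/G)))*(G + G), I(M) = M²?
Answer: 256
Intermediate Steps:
z(G) = 2*G²*(G + G⁻²) (z(G) = (G*(G + (1/G)²))*(G + G) = (G*(G + G⁻²))*(2*G) = 2*G²*(G + G⁻²))
z(1)⁴ = (2 + 2*1³)⁴ = (2 + 2*1)⁴ = (2 + 2)⁴ = 4⁴ = 256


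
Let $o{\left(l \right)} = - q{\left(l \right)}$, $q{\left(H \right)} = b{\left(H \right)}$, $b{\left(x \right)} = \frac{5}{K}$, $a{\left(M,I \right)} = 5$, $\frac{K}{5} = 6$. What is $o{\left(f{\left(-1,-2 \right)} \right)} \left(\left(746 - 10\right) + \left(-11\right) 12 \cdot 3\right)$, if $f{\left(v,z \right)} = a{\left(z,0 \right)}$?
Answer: $- \frac{170}{3} \approx -56.667$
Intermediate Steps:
$K = 30$ ($K = 5 \cdot 6 = 30$)
$f{\left(v,z \right)} = 5$
$b{\left(x \right)} = \frac{1}{6}$ ($b{\left(x \right)} = \frac{5}{30} = 5 \cdot \frac{1}{30} = \frac{1}{6}$)
$q{\left(H \right)} = \frac{1}{6}$
$o{\left(l \right)} = - \frac{1}{6}$ ($o{\left(l \right)} = \left(-1\right) \frac{1}{6} = - \frac{1}{6}$)
$o{\left(f{\left(-1,-2 \right)} \right)} \left(\left(746 - 10\right) + \left(-11\right) 12 \cdot 3\right) = - \frac{\left(746 - 10\right) + \left(-11\right) 12 \cdot 3}{6} = - \frac{736 - 396}{6} = \left(- \frac{1}{6}\right) 340 = - \frac{170}{3}$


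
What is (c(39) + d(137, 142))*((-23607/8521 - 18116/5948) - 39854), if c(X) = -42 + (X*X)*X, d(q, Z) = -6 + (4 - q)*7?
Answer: -29464783215093840/12670727 ≈ -2.3254e+9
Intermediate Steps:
d(q, Z) = 22 - 7*q (d(q, Z) = -6 + (28 - 7*q) = 22 - 7*q)
c(X) = -42 + X³ (c(X) = -42 + X²*X = -42 + X³)
(c(39) + d(137, 142))*((-23607/8521 - 18116/5948) - 39854) = ((-42 + 39³) + (22 - 7*137))*((-23607/8521 - 18116/5948) - 39854) = ((-42 + 59319) + (22 - 959))*((-23607*1/8521 - 18116*1/5948) - 39854) = (59277 - 937)*((-23607/8521 - 4529/1487) - 39854) = 58340*(-73695218/12670727 - 39854) = 58340*(-505052849076/12670727) = -29464783215093840/12670727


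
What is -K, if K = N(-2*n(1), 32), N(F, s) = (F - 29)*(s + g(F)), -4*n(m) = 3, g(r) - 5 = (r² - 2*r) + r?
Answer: 8305/8 ≈ 1038.1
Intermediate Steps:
g(r) = 5 + r² - r (g(r) = 5 + ((r² - 2*r) + r) = 5 + (r² - r) = 5 + r² - r)
n(m) = -¾ (n(m) = -¼*3 = -¾)
N(F, s) = (-29 + F)*(5 + s + F² - F) (N(F, s) = (F - 29)*(s + (5 + F² - F)) = (-29 + F)*(5 + s + F² - F))
K = -8305/8 (K = -145 + (-2*(-¾))³ - 30*(-2*(-¾))² - 29*32 + 34*(-2*(-¾)) - 2*(-¾)*32 = -145 + (3/2)³ - 30*(3/2)² - 928 + 34*(3/2) + (3/2)*32 = -145 + 27/8 - 30*9/4 - 928 + 51 + 48 = -145 + 27/8 - 135/2 - 928 + 51 + 48 = -8305/8 ≈ -1038.1)
-K = -1*(-8305/8) = 8305/8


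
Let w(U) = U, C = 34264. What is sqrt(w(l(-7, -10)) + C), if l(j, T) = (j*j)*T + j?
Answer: sqrt(33767) ≈ 183.76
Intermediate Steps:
l(j, T) = j + T*j**2 (l(j, T) = j**2*T + j = T*j**2 + j = j + T*j**2)
sqrt(w(l(-7, -10)) + C) = sqrt(-7*(1 - 10*(-7)) + 34264) = sqrt(-7*(1 + 70) + 34264) = sqrt(-7*71 + 34264) = sqrt(-497 + 34264) = sqrt(33767)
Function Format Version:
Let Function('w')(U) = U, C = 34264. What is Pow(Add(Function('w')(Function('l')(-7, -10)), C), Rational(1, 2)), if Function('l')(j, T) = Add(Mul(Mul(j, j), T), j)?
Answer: Pow(33767, Rational(1, 2)) ≈ 183.76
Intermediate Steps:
Function('l')(j, T) = Add(j, Mul(T, Pow(j, 2))) (Function('l')(j, T) = Add(Mul(Pow(j, 2), T), j) = Add(Mul(T, Pow(j, 2)), j) = Add(j, Mul(T, Pow(j, 2))))
Pow(Add(Function('w')(Function('l')(-7, -10)), C), Rational(1, 2)) = Pow(Add(Mul(-7, Add(1, Mul(-10, -7))), 34264), Rational(1, 2)) = Pow(Add(Mul(-7, Add(1, 70)), 34264), Rational(1, 2)) = Pow(Add(Mul(-7, 71), 34264), Rational(1, 2)) = Pow(Add(-497, 34264), Rational(1, 2)) = Pow(33767, Rational(1, 2))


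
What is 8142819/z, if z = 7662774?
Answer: 2714273/2554258 ≈ 1.0626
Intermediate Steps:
8142819/z = 8142819/7662774 = 8142819*(1/7662774) = 2714273/2554258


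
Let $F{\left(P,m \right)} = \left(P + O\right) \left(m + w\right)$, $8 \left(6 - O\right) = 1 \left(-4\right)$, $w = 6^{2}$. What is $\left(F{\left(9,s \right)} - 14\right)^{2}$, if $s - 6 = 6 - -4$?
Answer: $627264$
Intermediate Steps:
$w = 36$
$s = 16$ ($s = 6 + \left(6 - -4\right) = 6 + \left(6 + 4\right) = 6 + 10 = 16$)
$O = \frac{13}{2}$ ($O = 6 - \frac{1 \left(-4\right)}{8} = 6 - - \frac{1}{2} = 6 + \frac{1}{2} = \frac{13}{2} \approx 6.5$)
$F{\left(P,m \right)} = \left(36 + m\right) \left(\frac{13}{2} + P\right)$ ($F{\left(P,m \right)} = \left(P + \frac{13}{2}\right) \left(m + 36\right) = \left(\frac{13}{2} + P\right) \left(36 + m\right) = \left(36 + m\right) \left(\frac{13}{2} + P\right)$)
$\left(F{\left(9,s \right)} - 14\right)^{2} = \left(\left(234 + 36 \cdot 9 + \frac{13}{2} \cdot 16 + 9 \cdot 16\right) - 14\right)^{2} = \left(\left(234 + 324 + 104 + 144\right) - 14\right)^{2} = \left(806 - 14\right)^{2} = 792^{2} = 627264$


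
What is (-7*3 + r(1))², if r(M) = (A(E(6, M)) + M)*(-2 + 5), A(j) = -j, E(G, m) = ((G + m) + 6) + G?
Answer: 5625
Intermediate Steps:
E(G, m) = 6 + m + 2*G (E(G, m) = (6 + G + m) + G = 6 + m + 2*G)
r(M) = -54 (r(M) = (-(6 + M + 2*6) + M)*(-2 + 5) = (-(6 + M + 12) + M)*3 = (-(18 + M) + M)*3 = ((-18 - M) + M)*3 = -18*3 = -54)
(-7*3 + r(1))² = (-7*3 - 54)² = (-21 - 54)² = (-75)² = 5625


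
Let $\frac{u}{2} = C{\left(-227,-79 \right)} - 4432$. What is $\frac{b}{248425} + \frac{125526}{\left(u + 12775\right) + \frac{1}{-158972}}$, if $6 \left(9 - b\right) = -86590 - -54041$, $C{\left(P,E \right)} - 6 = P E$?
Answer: $\frac{29950327990058521}{9428230926728850} \approx 3.1767$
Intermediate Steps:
$C{\left(P,E \right)} = 6 + E P$ ($C{\left(P,E \right)} = 6 + P E = 6 + E P$)
$b = \frac{32603}{6}$ ($b = 9 - \frac{-86590 - -54041}{6} = 9 - \frac{-86590 + 54041}{6} = 9 - - \frac{32549}{6} = 9 + \frac{32549}{6} = \frac{32603}{6} \approx 5433.8$)
$u = 27014$ ($u = 2 \left(\left(6 - -17933\right) - 4432\right) = 2 \left(\left(6 + 17933\right) - 4432\right) = 2 \left(17939 - 4432\right) = 2 \cdot 13507 = 27014$)
$\frac{b}{248425} + \frac{125526}{\left(u + 12775\right) + \frac{1}{-158972}} = \frac{32603}{6 \cdot 248425} + \frac{125526}{\left(27014 + 12775\right) + \frac{1}{-158972}} = \frac{32603}{6} \cdot \frac{1}{248425} + \frac{125526}{39789 - \frac{1}{158972}} = \frac{32603}{1490550} + \frac{125526}{\frac{6325336907}{158972}} = \frac{32603}{1490550} + 125526 \cdot \frac{158972}{6325336907} = \frac{32603}{1490550} + \frac{19955119272}{6325336907} = \frac{29950327990058521}{9428230926728850}$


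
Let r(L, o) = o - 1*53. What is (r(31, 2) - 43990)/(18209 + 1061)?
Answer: -44041/19270 ≈ -2.2855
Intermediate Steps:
r(L, o) = -53 + o (r(L, o) = o - 53 = -53 + o)
(r(31, 2) - 43990)/(18209 + 1061) = ((-53 + 2) - 43990)/(18209 + 1061) = (-51 - 43990)/19270 = -44041*1/19270 = -44041/19270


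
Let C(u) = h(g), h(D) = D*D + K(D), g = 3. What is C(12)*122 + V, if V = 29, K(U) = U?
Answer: 1493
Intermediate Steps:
h(D) = D + D² (h(D) = D*D + D = D² + D = D + D²)
C(u) = 12 (C(u) = 3*(1 + 3) = 3*4 = 12)
C(12)*122 + V = 12*122 + 29 = 1464 + 29 = 1493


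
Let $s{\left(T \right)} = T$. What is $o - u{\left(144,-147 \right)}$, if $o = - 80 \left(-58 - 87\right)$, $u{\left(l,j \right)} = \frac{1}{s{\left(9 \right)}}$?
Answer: $\frac{104399}{9} \approx 11600.0$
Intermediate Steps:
$u{\left(l,j \right)} = \frac{1}{9}$
$o = 11600$ ($o = \left(-80\right) \left(-145\right) = 11600$)
$o - u{\left(144,-147 \right)} = 11600 - \frac{1}{9} = \frac{104399}{9}$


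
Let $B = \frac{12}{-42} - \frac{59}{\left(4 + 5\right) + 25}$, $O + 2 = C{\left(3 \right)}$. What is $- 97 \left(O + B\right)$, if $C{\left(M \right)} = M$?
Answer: $\frac{23571}{238} \approx 99.038$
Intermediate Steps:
$O = 1$ ($O = -2 + 3 = 1$)
$B = - \frac{481}{238}$ ($B = 12 \left(- \frac{1}{42}\right) - \frac{59}{9 + 25} = - \frac{2}{7} - \frac{59}{34} = - \frac{481}{238} \approx -2.021$)
$- 97 \left(O + B\right) = - 97 \left(1 - \frac{481}{238}\right) = \left(-97\right) \left(- \frac{243}{238}\right) = \frac{23571}{238}$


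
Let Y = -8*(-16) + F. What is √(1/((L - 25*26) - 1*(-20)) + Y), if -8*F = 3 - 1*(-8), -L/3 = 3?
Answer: √91916458/852 ≈ 11.253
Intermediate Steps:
L = -9 (L = -3*3 = -9)
F = -11/8 (F = -(3 - 1*(-8))/8 = -(3 + 8)/8 = -⅛*11 = -11/8 ≈ -1.3750)
Y = 1013/8 (Y = -8*(-16) - 11/8 = 128 - 11/8 = 1013/8 ≈ 126.63)
√(1/((L - 25*26) - 1*(-20)) + Y) = √(1/((-9 - 25*26) - 1*(-20)) + 1013/8) = √(1/((-9 - 650) + 20) + 1013/8) = √(1/(-659 + 20) + 1013/8) = √(1/(-639) + 1013/8) = √(-1/639 + 1013/8) = √(647299/5112) = √91916458/852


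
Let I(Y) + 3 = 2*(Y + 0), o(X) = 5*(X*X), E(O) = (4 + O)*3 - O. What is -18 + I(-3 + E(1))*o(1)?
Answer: 77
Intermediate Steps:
E(O) = 12 + 2*O (E(O) = (12 + 3*O) - O = 12 + 2*O)
o(X) = 5*X**2
I(Y) = -3 + 2*Y (I(Y) = -3 + 2*(Y + 0) = -3 + 2*Y)
-18 + I(-3 + E(1))*o(1) = -18 + (-3 + 2*(-3 + (12 + 2*1)))*(5*1**2) = -18 + (-3 + 2*(-3 + (12 + 2)))*(5*1) = -18 + (-3 + 2*(-3 + 14))*5 = -18 + (-3 + 2*11)*5 = -18 + (-3 + 22)*5 = -18 + 19*5 = -18 + 95 = 77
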